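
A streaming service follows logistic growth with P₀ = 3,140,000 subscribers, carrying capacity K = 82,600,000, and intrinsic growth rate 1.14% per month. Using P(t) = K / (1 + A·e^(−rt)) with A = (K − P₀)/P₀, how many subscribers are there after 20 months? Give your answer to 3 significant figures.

≈ 3,910,000 subscribers

A = (82600000 − 3140000)/3140000 = 25.30573
P(20) = 82600000 / (1 + 25.30573·e^(−0.0114·20)) = 82600000 / (1 + 25.30573·0.796124)
= 82600000 / 21.14651 ≈ 3906082.36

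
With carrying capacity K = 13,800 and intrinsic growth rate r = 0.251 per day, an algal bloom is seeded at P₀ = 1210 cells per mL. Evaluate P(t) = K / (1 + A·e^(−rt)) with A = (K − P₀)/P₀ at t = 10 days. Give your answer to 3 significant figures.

A = (13800 − 1210)/1210 = 10.40496
P(10) = 13800 / (1 + 10.40496·e^(−0.251·10)) = 13800 / (1 + 10.40496·0.081268)
= 13800 / 1.84559 ≈ 7477.27

≈ 7,480 cells per mL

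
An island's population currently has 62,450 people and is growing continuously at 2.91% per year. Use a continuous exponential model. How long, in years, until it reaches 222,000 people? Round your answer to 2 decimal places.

t ≈ 43.58 years

222000 = 62450 · e^(0.0291·t)
t = ln(222000/62450) / 0.0291 = ln(3.55484) / 0.0291 = 1.26831 / 0.0291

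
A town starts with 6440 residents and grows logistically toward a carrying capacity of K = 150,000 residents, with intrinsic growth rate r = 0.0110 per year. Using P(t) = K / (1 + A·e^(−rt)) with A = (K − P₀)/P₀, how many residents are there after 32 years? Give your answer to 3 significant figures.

≈ 8,990 residents

A = (150000 − 6440)/6440 = 22.29193
P(32) = 150000 / (1 + 22.29193·e^(−0.011·32)) = 150000 / (1 + 22.29193·0.70328)
= 150000 / 16.67747 ≈ 8994.17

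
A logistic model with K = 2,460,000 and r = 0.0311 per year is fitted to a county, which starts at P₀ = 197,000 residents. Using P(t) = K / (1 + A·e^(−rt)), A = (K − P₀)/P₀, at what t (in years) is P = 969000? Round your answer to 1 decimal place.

t ≈ 64.6 years

A = (2460000 − 197000)/197000 = 11.48731
969000 = 2460000/(1 + 11.48731·e^(−0.0311t)) → 1 + 11.48731·e^(−0.0311t) = 2.5387
e^(−0.0311t) = 0.133948 → t = ln(7.4656)/0.0311 = 2.01031/0.0311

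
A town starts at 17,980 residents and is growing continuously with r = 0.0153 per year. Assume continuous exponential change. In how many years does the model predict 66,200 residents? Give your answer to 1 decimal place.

66200 = 17980 · e^(0.0153·t)
t = ln(66200/17980) / 0.0153 = ln(3.68187) / 0.0153 = 1.30342 / 0.0153

t ≈ 85.2 years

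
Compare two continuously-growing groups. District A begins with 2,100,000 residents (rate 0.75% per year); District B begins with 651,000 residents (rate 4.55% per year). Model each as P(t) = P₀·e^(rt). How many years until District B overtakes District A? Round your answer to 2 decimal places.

2100000·e^(0.0075t) = 651000·e^(0.0455t)
2100000/651000 = e^((0.0455 − 0.0075)t) → ln(3.22581) = 0.038·t
t = 1.17118 / 0.038

t ≈ 30.82 years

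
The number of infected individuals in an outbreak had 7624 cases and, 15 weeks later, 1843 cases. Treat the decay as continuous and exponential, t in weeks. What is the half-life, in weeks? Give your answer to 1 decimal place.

half-life ≈ 7.3 weeks

r = ln(1843/7624) / 15 = ln(0.24174) / 15 ≈ -0.09466 per week
half-life = ln 2 / |r| = 0.69315 / 0.09466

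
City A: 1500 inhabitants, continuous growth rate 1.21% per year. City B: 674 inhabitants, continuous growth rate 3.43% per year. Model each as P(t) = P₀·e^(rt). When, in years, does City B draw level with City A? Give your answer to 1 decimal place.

1500·e^(0.0121t) = 674·e^(0.0343t)
1500/674 = e^((0.0343 − 0.0121)t) → ln(2.22552) = 0.0222·t
t = 0.79999 / 0.0222

t ≈ 36.0 years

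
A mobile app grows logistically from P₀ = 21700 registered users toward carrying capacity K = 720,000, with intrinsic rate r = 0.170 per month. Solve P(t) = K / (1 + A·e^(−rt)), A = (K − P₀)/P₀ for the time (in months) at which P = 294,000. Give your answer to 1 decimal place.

t ≈ 18.2 months

A = (720000 − 21700)/21700 = 32.17972
294000 = 720000/(1 + 32.17972·e^(−0.17t)) → 1 + 32.17972·e^(−0.17t) = 2.44898
e^(−0.17t) = 0.045028 → t = ln(22.20854)/0.17 = 3.10048/0.17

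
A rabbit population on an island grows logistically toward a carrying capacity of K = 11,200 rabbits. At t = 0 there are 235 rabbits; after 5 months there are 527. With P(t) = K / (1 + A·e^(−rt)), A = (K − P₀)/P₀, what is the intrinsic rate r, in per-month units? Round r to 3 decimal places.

A = (11200 − 235)/235 = 46.65957
527 = 11200/(1 + 46.65957·e^(−r·5)) → e^(−5r) = (21.25237 − 1)/46.65957 = 0.434045
r = −ln(0.434045)/5 = 0.83461/5

r ≈ 0.167 per month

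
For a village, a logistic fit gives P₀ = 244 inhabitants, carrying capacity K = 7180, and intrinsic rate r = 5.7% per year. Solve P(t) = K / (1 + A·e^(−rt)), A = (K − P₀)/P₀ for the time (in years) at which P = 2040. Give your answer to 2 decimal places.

A = (7180 − 244)/244 = 28.42623
2040 = 7180/(1 + 28.42623·e^(−0.057t)) → 1 + 28.42623·e^(−0.057t) = 3.51961
e^(−0.057t) = 0.088637 → t = ln(11.28201)/0.057 = 2.42321/0.057

t ≈ 42.51 years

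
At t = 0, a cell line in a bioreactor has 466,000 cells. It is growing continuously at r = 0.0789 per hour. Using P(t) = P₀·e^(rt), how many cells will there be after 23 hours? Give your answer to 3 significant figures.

≈ 2,860,000 cells

P(23) = 466000 · e^(0.0789·23) = 466000 · e^(1.8147)
= 466000 · 6.13923 ≈ 2860883.11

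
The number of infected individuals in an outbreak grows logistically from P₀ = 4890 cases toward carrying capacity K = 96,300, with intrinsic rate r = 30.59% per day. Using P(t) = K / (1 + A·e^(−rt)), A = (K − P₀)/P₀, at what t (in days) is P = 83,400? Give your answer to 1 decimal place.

t ≈ 15.7 days

A = (96300 − 4890)/4890 = 18.69325
83400 = 96300/(1 + 18.69325·e^(−0.3059t)) → 1 + 18.69325·e^(−0.3059t) = 1.15468
e^(−0.3059t) = 0.008274 → t = ln(120.85404)/0.3059 = 4.79458/0.3059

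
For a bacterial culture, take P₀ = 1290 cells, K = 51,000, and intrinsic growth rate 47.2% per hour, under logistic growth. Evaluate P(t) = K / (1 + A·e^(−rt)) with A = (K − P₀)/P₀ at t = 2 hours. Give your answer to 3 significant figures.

≈ 3,190 cells

A = (51000 − 1290)/1290 = 38.53488
P(2) = 51000 / (1 + 38.53488·e^(−0.472·2)) = 51000 / (1 + 38.53488·0.389068)
= 51000 / 15.99271 ≈ 3188.95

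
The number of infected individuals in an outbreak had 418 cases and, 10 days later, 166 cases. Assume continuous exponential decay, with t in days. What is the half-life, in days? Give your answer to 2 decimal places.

r = ln(166/418) / 10 = ln(0.39713) / 10 ≈ -0.092349 per day
half-life = ln 2 / |r| = 0.69315 / 0.092349

half-life ≈ 7.51 days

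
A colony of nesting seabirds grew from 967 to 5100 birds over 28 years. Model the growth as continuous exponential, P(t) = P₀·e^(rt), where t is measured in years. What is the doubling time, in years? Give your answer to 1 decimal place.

doubling time ≈ 11.7 years

r = ln(5100/967) / 28 = ln(5.27404) / 28 ≈ 0.059386 per year
doubling time = ln 2 / |r| = 0.69315 / 0.059386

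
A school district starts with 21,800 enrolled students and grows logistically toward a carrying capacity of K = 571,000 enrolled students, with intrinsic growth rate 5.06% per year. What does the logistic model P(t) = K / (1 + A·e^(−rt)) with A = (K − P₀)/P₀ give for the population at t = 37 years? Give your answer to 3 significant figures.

A = (571000 − 21800)/21800 = 25.19266
P(37) = 571000 / (1 + 25.19266·e^(−0.0506·37)) = 571000 / (1 + 25.19266·0.153785)
= 571000 / 4.87425 ≈ 117146.17

≈ 117,000 enrolled students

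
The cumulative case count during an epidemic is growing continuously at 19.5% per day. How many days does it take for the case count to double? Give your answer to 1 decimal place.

doubling time ≈ 3.6 days

doubling time = ln(2) / |r| = 0.69315 / 0.195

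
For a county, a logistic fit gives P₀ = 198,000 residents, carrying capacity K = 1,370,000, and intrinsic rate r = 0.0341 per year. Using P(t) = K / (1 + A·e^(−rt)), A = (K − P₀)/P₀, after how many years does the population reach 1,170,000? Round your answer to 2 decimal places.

t ≈ 103.95 years

A = (1370000 − 198000)/198000 = 5.91919
1170000 = 1370000/(1 + 5.91919·e^(−0.0341t)) → 1 + 5.91919·e^(−0.0341t) = 1.17094
e^(−0.0341t) = 0.028879 → t = ln(34.62727)/0.0341 = 3.54464/0.0341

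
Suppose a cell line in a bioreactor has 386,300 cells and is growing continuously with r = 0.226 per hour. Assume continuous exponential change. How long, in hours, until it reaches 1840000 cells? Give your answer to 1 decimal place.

t ≈ 6.9 hours

1840000 = 386300 · e^(0.226·t)
t = ln(1840000/386300) / 0.226 = ln(4.76314) / 0.226 = 1.56091 / 0.226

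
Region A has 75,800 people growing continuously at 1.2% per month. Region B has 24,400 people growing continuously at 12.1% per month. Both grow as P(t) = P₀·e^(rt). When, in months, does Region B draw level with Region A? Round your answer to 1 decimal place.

75800·e^(0.012t) = 24400·e^(0.121t)
75800/24400 = e^((0.121 − 0.012)t) → ln(3.10656) = 0.109·t
t = 1.13352 / 0.109

t ≈ 10.4 months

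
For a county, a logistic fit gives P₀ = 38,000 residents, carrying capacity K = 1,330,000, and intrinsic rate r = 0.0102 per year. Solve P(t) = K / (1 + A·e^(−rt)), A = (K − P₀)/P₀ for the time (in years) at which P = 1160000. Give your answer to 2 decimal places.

A = (1330000 − 38000)/38000 = 34
1160000 = 1330000/(1 + 34·e^(−0.0102t)) → 1 + 34·e^(−0.0102t) = 1.14655
e^(−0.0102t) = 0.00431 → t = ln(232)/0.0102 = 5.44674/0.0102

t ≈ 533.99 years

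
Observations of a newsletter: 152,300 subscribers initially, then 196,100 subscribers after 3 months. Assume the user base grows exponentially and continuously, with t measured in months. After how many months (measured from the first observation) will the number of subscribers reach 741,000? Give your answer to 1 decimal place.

r = ln(196100/152300) / 3 ≈ 0.084257 per month
t = ln(741000/152300) / r = 1.58215 / 0.084257 ≈ 18.778

t ≈ 18.8 months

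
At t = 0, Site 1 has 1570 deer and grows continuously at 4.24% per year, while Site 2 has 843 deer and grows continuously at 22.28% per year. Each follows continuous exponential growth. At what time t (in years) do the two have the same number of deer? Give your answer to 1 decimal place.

1570·e^(0.0424t) = 843·e^(0.2228t)
1570/843 = e^((0.2228 − 0.0424)t) → ln(1.8624) = 0.1804·t
t = 0.62186 / 0.1804

t ≈ 3.4 years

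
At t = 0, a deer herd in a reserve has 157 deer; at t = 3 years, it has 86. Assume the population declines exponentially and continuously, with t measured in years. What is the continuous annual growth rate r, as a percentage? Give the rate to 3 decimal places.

r ≈ -20.063% per year

86 = 157 · e^(r·3)
e^(3r) = 86/157 = 0.54777
r = ln(0.54777) / 3 = -0.6019 / 3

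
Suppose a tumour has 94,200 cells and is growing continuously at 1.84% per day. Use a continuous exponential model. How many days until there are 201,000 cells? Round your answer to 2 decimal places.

t ≈ 41.19 days

201000 = 94200 · e^(0.0184·t)
t = ln(201000/94200) / 0.0184 = ln(2.13376) / 0.0184 = 0.75788 / 0.0184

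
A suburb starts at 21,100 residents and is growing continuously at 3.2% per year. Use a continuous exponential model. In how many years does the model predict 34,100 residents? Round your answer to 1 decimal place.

t ≈ 15.0 years

34100 = 21100 · e^(0.032·t)
t = ln(34100/21100) / 0.032 = ln(1.61611) / 0.032 = 0.48002 / 0.032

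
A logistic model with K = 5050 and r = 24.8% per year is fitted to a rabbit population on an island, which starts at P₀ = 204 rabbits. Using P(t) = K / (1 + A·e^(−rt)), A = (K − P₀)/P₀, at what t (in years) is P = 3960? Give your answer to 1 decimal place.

A = (5050 − 204)/204 = 23.7549
3960 = 5050/(1 + 23.7549·e^(−0.248t)) → 1 + 23.7549·e^(−0.248t) = 1.27525
e^(−0.248t) = 0.011587 → t = ln(86.30221)/0.248 = 4.45786/0.248

t ≈ 18.0 years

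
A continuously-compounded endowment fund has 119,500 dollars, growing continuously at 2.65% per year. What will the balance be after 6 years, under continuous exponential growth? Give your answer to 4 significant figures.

P(6) = 119500 · e^(0.0265·6) = 119500 · e^(0.159)
= 119500 · 1.17234 ≈ 140094.38

≈ 140,100 dollars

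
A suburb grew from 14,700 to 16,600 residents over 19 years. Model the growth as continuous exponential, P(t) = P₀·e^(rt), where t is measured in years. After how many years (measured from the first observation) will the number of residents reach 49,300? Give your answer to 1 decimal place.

r = ln(16600/14700) / 19 ≈ 0.006398 per year
t = ln(49300/14700) / r = 1.21008 / 0.006398 ≈ 189.144

t ≈ 189.1 years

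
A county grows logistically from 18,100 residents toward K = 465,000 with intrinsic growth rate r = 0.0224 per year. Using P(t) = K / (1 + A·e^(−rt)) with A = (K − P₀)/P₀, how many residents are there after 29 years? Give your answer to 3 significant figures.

≈ 33,500 residents

A = (465000 − 18100)/18100 = 24.69061
P(29) = 465000 / (1 + 24.69061·e^(−0.0224·29)) = 465000 / (1 + 24.69061·0.522255)
= 465000 / 13.89478 ≈ 33465.79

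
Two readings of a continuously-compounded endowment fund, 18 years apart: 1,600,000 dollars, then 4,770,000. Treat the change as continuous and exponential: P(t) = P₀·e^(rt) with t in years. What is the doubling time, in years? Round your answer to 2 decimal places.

r = ln(4770000/1600000) / 18 = ln(2.98125) / 18 ≈ 0.060686 per year
doubling time = ln 2 / |r| = 0.69315 / 0.060686

doubling time ≈ 11.42 years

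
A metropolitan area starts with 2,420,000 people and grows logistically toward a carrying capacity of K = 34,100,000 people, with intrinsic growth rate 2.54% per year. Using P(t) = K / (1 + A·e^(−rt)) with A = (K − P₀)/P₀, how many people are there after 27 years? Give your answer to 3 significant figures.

≈ 4,490,000 people

A = (34100000 − 2420000)/2420000 = 13.09091
P(27) = 34100000 / (1 + 13.09091·e^(−0.0254·27)) = 34100000 / (1 + 13.09091·0.503687)
= 34100000 / 7.59372 ≈ 4490551.37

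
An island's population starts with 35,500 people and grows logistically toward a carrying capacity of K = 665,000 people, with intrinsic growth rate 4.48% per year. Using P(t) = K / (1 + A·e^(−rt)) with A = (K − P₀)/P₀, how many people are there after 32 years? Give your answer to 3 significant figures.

≈ 127,000 people

A = (665000 − 35500)/35500 = 17.73239
P(32) = 665000 / (1 + 17.73239·e^(−0.0448·32)) = 665000 / (1 + 17.73239·0.238449)
= 665000 / 5.22827 ≈ 127193.1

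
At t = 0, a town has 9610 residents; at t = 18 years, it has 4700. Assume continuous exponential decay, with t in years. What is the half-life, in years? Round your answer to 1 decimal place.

half-life ≈ 17.4 years

r = ln(4700/9610) / 18 = ln(0.48907) / 18 ≈ -0.039736 per year
half-life = ln 2 / |r| = 0.69315 / 0.039736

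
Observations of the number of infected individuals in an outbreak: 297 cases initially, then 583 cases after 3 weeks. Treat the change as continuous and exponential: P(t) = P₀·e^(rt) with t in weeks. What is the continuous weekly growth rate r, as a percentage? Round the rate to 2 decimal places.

r ≈ 22.48% per week

583 = 297 · e^(r·3)
e^(3r) = 583/297 = 1.96296
r = ln(1.96296) / 3 = 0.67446 / 3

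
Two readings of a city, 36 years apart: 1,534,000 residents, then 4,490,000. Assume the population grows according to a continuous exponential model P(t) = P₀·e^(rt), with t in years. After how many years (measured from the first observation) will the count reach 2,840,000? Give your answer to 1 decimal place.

t ≈ 20.6 years

r = ln(4490000/1534000) / 36 ≈ 0.029833 per year
t = ln(2840000/1534000) / r = 0.61593 / 0.029833 ≈ 20.646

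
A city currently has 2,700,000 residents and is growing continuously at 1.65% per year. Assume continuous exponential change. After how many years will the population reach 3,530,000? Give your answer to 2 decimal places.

t ≈ 16.25 years

3530000 = 2700000 · e^(0.0165·t)
t = ln(3530000/2700000) / 0.0165 = ln(1.30741) / 0.0165 = 0.26805 / 0.0165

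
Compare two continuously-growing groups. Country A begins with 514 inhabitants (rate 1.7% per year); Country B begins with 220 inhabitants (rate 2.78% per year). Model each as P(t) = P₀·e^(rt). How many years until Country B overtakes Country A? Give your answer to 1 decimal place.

t ≈ 78.6 years

514·e^(0.017t) = 220·e^(0.0278t)
514/220 = e^((0.0278 − 0.017)t) → ln(2.33636) = 0.0108·t
t = 0.8486 / 0.0108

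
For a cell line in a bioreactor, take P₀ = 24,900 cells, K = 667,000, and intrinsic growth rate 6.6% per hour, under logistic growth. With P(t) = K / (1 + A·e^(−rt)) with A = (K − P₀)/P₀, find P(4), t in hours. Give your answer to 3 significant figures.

A = (667000 − 24900)/24900 = 25.78715
P(4) = 667000 / (1 + 25.78715·e^(−0.066·4)) = 667000 / (1 + 25.78715·0.767974)
= 667000 / 20.80385 ≈ 32061.38

≈ 32,100 cells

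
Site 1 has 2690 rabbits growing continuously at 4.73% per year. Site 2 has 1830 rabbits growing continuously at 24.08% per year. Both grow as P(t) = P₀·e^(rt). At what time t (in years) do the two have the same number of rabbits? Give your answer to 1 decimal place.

t ≈ 2.0 years

2690·e^(0.0473t) = 1830·e^(0.2408t)
2690/1830 = e^((0.2408 − 0.0473)t) → ln(1.46995) = 0.1935·t
t = 0.38523 / 0.1935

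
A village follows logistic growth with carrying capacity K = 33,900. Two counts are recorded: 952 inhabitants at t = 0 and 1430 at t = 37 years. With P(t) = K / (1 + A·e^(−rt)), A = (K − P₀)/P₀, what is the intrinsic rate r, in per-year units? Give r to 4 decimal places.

A = (33900 − 952)/952 = 34.60924
1430 = 33900/(1 + 34.60924·e^(−r·37)) → e^(−37r) = (23.70629 − 1)/34.60924 = 0.656076
r = −ln(0.656076)/37 = 0.42148/37

r ≈ 0.0114 per year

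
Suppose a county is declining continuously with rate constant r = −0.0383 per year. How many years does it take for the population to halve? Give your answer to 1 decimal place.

half-life ≈ 18.1 years

half-life = ln(2) / |r| = 0.69315 / 0.0383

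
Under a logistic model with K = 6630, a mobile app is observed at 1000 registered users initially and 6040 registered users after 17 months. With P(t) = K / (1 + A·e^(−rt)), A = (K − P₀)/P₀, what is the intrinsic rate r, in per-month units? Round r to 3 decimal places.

A = (6630 − 1000)/1000 = 5.63
6040 = 6630/(1 + 5.63·e^(−r·17)) → e^(−17r) = (1.09768 − 1)/5.63 = 0.01735
r = −ln(0.01735)/17 = 4.05415/17

r ≈ 0.238 per month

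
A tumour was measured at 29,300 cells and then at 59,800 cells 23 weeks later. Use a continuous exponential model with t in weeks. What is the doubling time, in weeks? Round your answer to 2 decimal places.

doubling time ≈ 22.35 weeks

r = ln(59800/29300) / 23 = ln(2.04096) / 23 ≈ 0.031018 per week
doubling time = ln 2 / |r| = 0.69315 / 0.031018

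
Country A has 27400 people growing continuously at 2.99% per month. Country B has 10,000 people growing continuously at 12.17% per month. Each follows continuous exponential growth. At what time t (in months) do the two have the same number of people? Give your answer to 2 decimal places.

27400·e^(0.0299t) = 10000·e^(0.1217t)
27400/10000 = e^((0.1217 − 0.0299)t) → ln(2.74) = 0.0918·t
t = 1.00796 / 0.0918

t ≈ 10.98 months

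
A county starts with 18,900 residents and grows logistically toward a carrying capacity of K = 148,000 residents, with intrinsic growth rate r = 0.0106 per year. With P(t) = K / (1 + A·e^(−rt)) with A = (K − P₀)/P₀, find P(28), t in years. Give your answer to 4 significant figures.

≈ 24,360 residents

A = (148000 − 18900)/18900 = 6.83069
P(28) = 148000 / (1 + 6.83069·e^(−0.0106·28)) = 148000 / (1 + 6.83069·0.743193)
= 148000 / 6.07652 ≈ 24356.06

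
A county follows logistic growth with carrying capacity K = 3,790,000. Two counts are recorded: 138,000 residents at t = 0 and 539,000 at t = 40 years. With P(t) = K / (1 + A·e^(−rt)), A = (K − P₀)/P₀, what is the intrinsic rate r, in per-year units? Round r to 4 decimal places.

A = (3790000 − 138000)/138000 = 26.46377
539000 = 3790000/(1 + 26.46377·e^(−r·40)) → e^(−40r) = (7.03154 − 1)/26.46377 = 0.227917
r = −ln(0.227917)/40 = 1.47877/40

r ≈ 0.0370 per year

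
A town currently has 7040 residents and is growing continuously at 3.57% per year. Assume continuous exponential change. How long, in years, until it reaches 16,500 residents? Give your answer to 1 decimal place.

16500 = 7040 · e^(0.0357·t)
t = ln(16500/7040) / 0.0357 = ln(2.34375) / 0.0357 = 0.85175 / 0.0357

t ≈ 23.9 years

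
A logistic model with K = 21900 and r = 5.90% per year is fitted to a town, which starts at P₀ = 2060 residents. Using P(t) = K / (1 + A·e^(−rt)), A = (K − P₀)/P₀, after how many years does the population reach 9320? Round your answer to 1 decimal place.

t ≈ 33.3 years

A = (21900 − 2060)/2060 = 9.63107
9320 = 21900/(1 + 9.63107·e^(−0.059t)) → 1 + 9.63107·e^(−0.059t) = 2.34979
e^(−0.059t) = 0.140149 → t = ln(7.13526)/0.059 = 1.96505/0.059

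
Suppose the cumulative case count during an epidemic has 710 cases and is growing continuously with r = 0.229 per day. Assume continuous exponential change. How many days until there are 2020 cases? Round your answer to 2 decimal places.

t ≈ 4.57 days

2020 = 710 · e^(0.229·t)
t = ln(2020/710) / 0.229 = ln(2.84507) / 0.229 = 1.04559 / 0.229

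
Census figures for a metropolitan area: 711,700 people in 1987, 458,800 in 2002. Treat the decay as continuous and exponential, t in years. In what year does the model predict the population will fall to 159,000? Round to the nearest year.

r = ln(458800/711700) / 15 = -0.43904/15 ≈ -0.029269 per year
t = ln(159000/711700) / r = -1.49875/-0.029269 ≈ 51.21 years after 1987

year 2038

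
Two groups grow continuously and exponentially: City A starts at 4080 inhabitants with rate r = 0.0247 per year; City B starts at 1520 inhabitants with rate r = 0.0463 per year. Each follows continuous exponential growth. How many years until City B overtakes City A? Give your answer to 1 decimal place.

t ≈ 45.7 years

4080·e^(0.0247t) = 1520·e^(0.0463t)
4080/1520 = e^((0.0463 − 0.0247)t) → ln(2.68421) = 0.0216·t
t = 0.98739 / 0.0216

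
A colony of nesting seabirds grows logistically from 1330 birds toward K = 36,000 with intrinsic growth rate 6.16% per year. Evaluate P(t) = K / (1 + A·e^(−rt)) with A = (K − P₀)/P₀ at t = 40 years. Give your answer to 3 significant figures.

A = (36000 − 1330)/1330 = 26.06767
P(40) = 36000 / (1 + 26.06767·e^(−0.0616·40)) = 36000 / (1 + 26.06767·0.085094)
= 36000 / 3.2182 ≈ 11186.38

≈ 11,200 birds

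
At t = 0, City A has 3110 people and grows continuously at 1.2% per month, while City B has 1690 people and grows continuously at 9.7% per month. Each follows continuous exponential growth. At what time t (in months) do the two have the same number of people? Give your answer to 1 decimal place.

t ≈ 7.2 months

3110·e^(0.012t) = 1690·e^(0.097t)
3110/1690 = e^((0.097 − 0.012)t) → ln(1.84024) = 0.085·t
t = 0.60989 / 0.085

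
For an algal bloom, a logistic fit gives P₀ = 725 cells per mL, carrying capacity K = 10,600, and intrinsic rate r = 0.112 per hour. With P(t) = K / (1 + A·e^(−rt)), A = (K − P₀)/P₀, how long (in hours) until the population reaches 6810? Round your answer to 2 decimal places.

t ≈ 28.55 hours

A = (10600 − 725)/725 = 13.62069
6810 = 10600/(1 + 13.62069·e^(−0.112t)) → 1 + 13.62069·e^(−0.112t) = 1.55653
e^(−0.112t) = 0.040859 → t = ln(24.47412)/0.112 = 3.19762/0.112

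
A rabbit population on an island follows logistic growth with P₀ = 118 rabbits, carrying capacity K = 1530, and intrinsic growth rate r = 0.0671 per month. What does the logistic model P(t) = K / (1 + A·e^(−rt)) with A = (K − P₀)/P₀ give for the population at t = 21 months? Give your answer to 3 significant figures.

≈ 390 rabbits

A = (1530 − 118)/118 = 11.9661
P(21) = 1530 / (1 + 11.9661·e^(−0.0671·21)) = 1530 / (1 + 11.9661·0.244363)
= 1530 / 3.92407 ≈ 389.9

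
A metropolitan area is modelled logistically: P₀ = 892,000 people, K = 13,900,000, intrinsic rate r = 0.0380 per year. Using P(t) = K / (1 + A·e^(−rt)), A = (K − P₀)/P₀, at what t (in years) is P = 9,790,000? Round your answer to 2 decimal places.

A = (13900000 − 892000)/892000 = 14.58296
9790000 = 13900000/(1 + 14.58296·e^(−0.038t)) → 1 + 14.58296·e^(−0.038t) = 1.41982
e^(−0.038t) = 0.028788 → t = ln(34.73654)/0.038 = 3.54779/0.038

t ≈ 93.36 years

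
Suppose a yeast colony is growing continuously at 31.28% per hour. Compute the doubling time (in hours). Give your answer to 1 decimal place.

doubling time ≈ 2.2 hours

doubling time = ln(2) / |r| = 0.69315 / 0.3128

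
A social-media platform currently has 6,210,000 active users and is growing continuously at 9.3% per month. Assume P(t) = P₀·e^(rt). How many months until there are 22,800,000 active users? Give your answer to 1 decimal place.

t ≈ 14.0 months

22800000 = 6210000 · e^(0.093·t)
t = ln(22800000/6210000) / 0.093 = ln(3.6715) / 0.093 = 1.3006 / 0.093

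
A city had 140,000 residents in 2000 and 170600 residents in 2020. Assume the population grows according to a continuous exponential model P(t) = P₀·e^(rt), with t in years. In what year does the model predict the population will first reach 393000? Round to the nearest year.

r = ln(170600/140000) / 20 = 0.19768/20 ≈ 0.009884 per year
t = ln(393000/140000) / r = 1.03217/0.009884 ≈ 104.43 years after 2000

year 2104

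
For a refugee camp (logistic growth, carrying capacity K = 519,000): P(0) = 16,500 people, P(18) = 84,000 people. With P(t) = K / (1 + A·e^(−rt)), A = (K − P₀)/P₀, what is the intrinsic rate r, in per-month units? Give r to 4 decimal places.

r ≈ 0.0984 per month

A = (519000 − 16500)/16500 = 30.45455
84000 = 519000/(1 + 30.45455·e^(−r·18)) → e^(−18r) = (6.17857 − 1)/30.45455 = 0.170043
r = −ln(0.170043)/18 = 1.77171/18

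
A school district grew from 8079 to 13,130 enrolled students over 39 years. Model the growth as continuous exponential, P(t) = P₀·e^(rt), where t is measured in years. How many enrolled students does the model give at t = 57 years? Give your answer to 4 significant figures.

≈ 16,430 enrolled students

r = ln(13130/8079) / 39 ≈ 0.012452 per year
P(57) = 8079 · e^(0.012452·57) = 8079 · 2.03352 ≈ 16428.82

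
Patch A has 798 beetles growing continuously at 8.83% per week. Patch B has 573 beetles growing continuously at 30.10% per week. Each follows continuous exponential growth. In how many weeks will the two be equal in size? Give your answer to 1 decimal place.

798·e^(0.0883t) = 573·e^(0.301t)
798/573 = e^((0.301 − 0.0883)t) → ln(1.39267) = 0.2127·t
t = 0.33122 / 0.2127

t ≈ 1.6 weeks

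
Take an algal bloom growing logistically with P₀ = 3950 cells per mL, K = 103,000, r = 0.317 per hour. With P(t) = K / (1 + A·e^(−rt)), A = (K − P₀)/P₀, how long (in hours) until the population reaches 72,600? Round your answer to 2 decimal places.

t ≈ 12.91 hours

A = (103000 − 3950)/3950 = 25.07595
72600 = 103000/(1 + 25.07595·e^(−0.317t)) → 1 + 25.07595·e^(−0.317t) = 1.41873
e^(−0.317t) = 0.016699 → t = ln(59.88533)/0.317 = 4.09243/0.317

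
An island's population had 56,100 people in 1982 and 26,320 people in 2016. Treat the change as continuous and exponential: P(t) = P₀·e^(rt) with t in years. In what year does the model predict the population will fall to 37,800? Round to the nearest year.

year 2000

r = ln(26320/56100) / 34 = -0.75681/34 ≈ -0.022259 per year
t = ln(37800/56100) / r = -0.39483/-0.022259 ≈ 17.74 years after 1982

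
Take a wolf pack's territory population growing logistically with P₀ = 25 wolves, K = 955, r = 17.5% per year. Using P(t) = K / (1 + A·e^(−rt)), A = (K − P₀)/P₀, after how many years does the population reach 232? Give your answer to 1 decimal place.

t ≈ 14.2 years

A = (955 − 25)/25 = 37.2
232 = 955/(1 + 37.2·e^(−0.175t)) → 1 + 37.2·e^(−0.175t) = 4.11638
e^(−0.175t) = 0.083774 → t = ln(11.93693)/0.175 = 2.47964/0.175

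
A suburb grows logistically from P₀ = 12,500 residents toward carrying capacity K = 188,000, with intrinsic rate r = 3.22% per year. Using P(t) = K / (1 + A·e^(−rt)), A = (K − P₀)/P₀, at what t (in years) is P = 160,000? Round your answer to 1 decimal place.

A = (188000 − 12500)/12500 = 14.04
160000 = 188000/(1 + 14.04·e^(−0.0322t)) → 1 + 14.04·e^(−0.0322t) = 1.175
e^(−0.0322t) = 0.012464 → t = ln(80.22857)/0.0322 = 4.38488/0.0322

t ≈ 136.2 years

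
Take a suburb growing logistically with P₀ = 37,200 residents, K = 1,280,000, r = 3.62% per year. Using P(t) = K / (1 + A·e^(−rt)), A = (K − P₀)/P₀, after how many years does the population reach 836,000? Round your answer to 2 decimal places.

t ≈ 114.41 years

A = (1280000 − 37200)/37200 = 33.4086
836000 = 1280000/(1 + 33.4086·e^(−0.0362t)) → 1 + 33.4086·e^(−0.0362t) = 1.5311
e^(−0.0362t) = 0.015897 → t = ln(62.90449)/0.0362 = 4.14162/0.0362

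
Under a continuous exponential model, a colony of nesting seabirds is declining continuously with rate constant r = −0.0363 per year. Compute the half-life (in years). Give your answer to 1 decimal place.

half-life = ln(2) / |r| = 0.69315 / 0.0363

half-life ≈ 19.1 years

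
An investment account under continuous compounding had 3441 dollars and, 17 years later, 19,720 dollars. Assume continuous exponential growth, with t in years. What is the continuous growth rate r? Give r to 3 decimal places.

19720 = 3441 · e^(r·17)
e^(17r) = 19720/3441 = 5.73089
r = ln(5.73089) / 17 = 1.74587 / 17

r ≈ 0.103 per year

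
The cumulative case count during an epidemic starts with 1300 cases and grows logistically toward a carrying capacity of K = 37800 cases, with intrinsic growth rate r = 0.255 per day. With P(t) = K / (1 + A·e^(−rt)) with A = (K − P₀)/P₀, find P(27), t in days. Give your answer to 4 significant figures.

≈ 36,740 cases

A = (37800 − 1300)/1300 = 28.07692
P(27) = 37800 / (1 + 28.07692·e^(−0.255·27)) = 37800 / (1 + 28.07692·0.001023)
= 37800 / 1.02872 ≈ 36744.58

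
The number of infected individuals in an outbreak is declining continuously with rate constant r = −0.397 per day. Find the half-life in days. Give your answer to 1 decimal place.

half-life ≈ 1.7 days

half-life = ln(2) / |r| = 0.69315 / 0.397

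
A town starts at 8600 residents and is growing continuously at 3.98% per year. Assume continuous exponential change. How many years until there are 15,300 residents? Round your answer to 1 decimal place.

t ≈ 14.5 years

15300 = 8600 · e^(0.0398·t)
t = ln(15300/8600) / 0.0398 = ln(1.77907) / 0.0398 = 0.57609 / 0.0398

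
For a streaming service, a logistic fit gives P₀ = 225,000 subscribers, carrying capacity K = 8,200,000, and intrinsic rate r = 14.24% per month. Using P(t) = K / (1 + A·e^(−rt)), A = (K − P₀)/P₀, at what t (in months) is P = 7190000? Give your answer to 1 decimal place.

A = (8200000 − 225000)/225000 = 35.44444
7190000 = 8200000/(1 + 35.44444·e^(−0.1424t)) → 1 + 35.44444·e^(−0.1424t) = 1.14047
e^(−0.1424t) = 0.003963 → t = ln(252.32233)/0.1424 = 5.53071/0.1424

t ≈ 38.8 months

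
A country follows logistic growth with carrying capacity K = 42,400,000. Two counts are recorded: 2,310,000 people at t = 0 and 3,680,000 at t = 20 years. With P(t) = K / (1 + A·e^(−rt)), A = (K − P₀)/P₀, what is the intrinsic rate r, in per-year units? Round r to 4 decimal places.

A = (42400000 − 2310000)/2310000 = 17.35498
3680000 = 42400000/(1 + 17.35498·e^(−r·20)) → e^(−20r) = (11.52174 − 1)/17.35498 = 0.606266
r = −ln(0.606266)/20 = 0.50044/20

r ≈ 0.0250 per year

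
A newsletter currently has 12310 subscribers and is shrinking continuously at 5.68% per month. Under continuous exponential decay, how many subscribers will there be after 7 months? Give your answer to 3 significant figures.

≈ 8,270 subscribers

P(7) = 12310 · e^(-0.0568·7) = 12310 · e^(-0.3976)
= 12310 · 0.67193 ≈ 8271.47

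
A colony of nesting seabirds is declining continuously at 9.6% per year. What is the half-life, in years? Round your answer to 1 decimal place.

half-life ≈ 7.2 years

half-life = ln(2) / |r| = 0.69315 / 0.096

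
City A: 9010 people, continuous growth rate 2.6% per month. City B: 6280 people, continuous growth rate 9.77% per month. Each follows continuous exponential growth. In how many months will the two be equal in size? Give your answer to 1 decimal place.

9010·e^(0.026t) = 6280·e^(0.0977t)
9010/6280 = e^((0.0977 − 0.026)t) → ln(1.43471) = 0.0717·t
t = 0.36097 / 0.0717

t ≈ 5.0 months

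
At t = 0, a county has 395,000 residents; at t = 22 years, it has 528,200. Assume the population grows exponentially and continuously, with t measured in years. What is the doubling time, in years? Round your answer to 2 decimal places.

doubling time ≈ 52.48 years

r = ln(528200/395000) / 22 = ln(1.33722) / 22 ≈ 0.013209 per year
doubling time = ln 2 / |r| = 0.69315 / 0.013209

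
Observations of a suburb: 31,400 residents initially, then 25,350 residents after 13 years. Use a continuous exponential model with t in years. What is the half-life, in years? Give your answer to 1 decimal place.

half-life ≈ 42.1 years

r = ln(25350/31400) / 13 = ln(0.80732) / 13 ≈ -0.016464 per year
half-life = ln 2 / |r| = 0.69315 / 0.016464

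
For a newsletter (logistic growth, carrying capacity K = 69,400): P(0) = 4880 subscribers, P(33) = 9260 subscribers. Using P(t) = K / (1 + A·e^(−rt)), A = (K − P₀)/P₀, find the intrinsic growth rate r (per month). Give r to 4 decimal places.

A = (69400 − 4880)/4880 = 13.22131
9260 = 69400/(1 + 13.22131·e^(−r·33)) → e^(−33r) = (7.4946 − 1)/13.22131 = 0.491222
r = −ln(0.491222)/33 = 0.71086/33

r ≈ 0.0215 per month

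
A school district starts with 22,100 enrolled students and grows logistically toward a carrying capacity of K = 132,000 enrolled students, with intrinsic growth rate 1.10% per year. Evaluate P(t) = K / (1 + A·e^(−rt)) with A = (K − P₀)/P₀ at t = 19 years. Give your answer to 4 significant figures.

≈ 26,220 enrolled students

A = (132000 − 22100)/22100 = 4.97285
P(19) = 132000 / (1 + 4.97285·e^(−0.011·19)) = 132000 / (1 + 4.97285·0.811395)
= 132000 / 5.03495 ≈ 26216.76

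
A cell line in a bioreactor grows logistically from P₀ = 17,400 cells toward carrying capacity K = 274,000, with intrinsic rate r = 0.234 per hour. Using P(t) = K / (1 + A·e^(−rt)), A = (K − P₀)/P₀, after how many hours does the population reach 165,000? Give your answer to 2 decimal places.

A = (274000 − 17400)/17400 = 14.74713
165000 = 274000/(1 + 14.74713·e^(−0.234t)) → 1 + 14.74713·e^(−0.234t) = 1.66061
e^(−0.234t) = 0.044796 → t = ln(22.32363)/0.234 = 3.10565/0.234

t ≈ 13.27 hours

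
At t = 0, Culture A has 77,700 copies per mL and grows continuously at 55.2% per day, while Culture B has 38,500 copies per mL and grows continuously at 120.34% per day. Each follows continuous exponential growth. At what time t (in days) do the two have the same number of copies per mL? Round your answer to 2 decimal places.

t ≈ 1.08 days

77700·e^(0.552t) = 38500·e^(1.2034t)
77700/38500 = e^((1.2034 − 0.552)t) → ln(2.01818) = 0.6514·t
t = 0.7022 / 0.6514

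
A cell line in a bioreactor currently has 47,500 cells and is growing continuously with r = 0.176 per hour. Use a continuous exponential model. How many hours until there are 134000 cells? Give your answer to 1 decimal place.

134000 = 47500 · e^(0.176·t)
t = ln(134000/47500) / 0.176 = ln(2.82105) / 0.176 = 1.03711 / 0.176

t ≈ 5.9 hours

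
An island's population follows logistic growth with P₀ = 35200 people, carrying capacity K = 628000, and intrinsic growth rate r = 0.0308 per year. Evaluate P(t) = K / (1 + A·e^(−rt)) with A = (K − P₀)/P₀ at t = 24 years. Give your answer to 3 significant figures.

≈ 69,500 people

A = (628000 − 35200)/35200 = 16.84091
P(24) = 628000 / (1 + 16.84091·e^(−0.0308·24)) = 628000 / (1 + 16.84091·0.477496)
= 628000 / 9.04146 ≈ 69457.79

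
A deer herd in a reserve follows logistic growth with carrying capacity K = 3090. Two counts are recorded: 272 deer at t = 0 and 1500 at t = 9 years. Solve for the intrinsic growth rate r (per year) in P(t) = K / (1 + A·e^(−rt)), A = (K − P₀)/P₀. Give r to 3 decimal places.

A = (3090 − 272)/272 = 10.36029
1500 = 3090/(1 + 10.36029·e^(−r·9)) → e^(−9r) = (2.06 − 1)/10.36029 = 0.102314
r = −ln(0.102314)/9 = 2.27971/9

r ≈ 0.253 per year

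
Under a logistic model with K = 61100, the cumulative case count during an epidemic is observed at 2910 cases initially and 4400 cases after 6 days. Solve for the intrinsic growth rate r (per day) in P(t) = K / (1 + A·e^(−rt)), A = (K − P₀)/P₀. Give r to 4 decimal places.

r ≈ 0.0732 per day

A = (61100 − 2910)/2910 = 19.99656
4400 = 61100/(1 + 19.99656·e^(−r·6)) → e^(−6r) = (13.88636 − 1)/19.99656 = 0.644429
r = −ln(0.644429)/6 = 0.43939/6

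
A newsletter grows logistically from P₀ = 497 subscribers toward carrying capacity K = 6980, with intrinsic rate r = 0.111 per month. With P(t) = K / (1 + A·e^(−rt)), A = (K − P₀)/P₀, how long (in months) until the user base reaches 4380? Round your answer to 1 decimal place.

t ≈ 27.8 months

A = (6980 − 497)/497 = 13.04427
4380 = 6980/(1 + 13.04427·e^(−0.111t)) → 1 + 13.04427·e^(−0.111t) = 1.59361
e^(−0.111t) = 0.045507 → t = ln(21.97457)/0.111 = 3.08989/0.111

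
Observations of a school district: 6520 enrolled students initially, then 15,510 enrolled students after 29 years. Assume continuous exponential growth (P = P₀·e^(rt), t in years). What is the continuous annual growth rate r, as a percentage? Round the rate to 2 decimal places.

r ≈ 2.99% per year

15510 = 6520 · e^(r·29)
e^(29r) = 15510/6520 = 2.37883
r = ln(2.37883) / 29 = 0.86661 / 29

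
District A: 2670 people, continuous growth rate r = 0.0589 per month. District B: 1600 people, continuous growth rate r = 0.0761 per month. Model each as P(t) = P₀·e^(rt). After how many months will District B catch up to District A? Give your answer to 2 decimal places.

2670·e^(0.0589t) = 1600·e^(0.0761t)
2670/1600 = e^((0.0761 − 0.0589)t) → ln(1.66875) = 0.0172·t
t = 0.51207 / 0.0172

t ≈ 29.77 months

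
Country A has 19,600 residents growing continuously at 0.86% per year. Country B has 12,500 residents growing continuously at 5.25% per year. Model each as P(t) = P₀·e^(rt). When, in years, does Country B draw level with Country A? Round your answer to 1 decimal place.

19600·e^(0.0086t) = 12500·e^(0.0525t)
19600/12500 = e^((0.0525 − 0.0086)t) → ln(1.568) = 0.0439·t
t = 0.4498 / 0.0439

t ≈ 10.2 years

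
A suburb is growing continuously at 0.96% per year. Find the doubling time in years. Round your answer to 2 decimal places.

doubling time = ln(2) / |r| = 0.69315 / 0.0096

doubling time ≈ 72.20 years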